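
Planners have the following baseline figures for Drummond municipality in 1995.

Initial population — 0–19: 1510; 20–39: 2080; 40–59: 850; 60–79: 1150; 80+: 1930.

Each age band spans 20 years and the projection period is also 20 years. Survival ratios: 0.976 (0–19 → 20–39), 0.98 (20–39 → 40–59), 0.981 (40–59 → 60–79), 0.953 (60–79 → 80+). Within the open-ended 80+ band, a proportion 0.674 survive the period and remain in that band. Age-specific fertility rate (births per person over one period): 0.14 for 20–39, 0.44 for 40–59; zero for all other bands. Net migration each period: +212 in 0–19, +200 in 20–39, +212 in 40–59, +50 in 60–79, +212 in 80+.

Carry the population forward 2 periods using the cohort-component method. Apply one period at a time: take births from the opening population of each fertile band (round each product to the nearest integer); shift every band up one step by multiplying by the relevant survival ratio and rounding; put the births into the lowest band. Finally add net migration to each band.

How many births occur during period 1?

Let group 1 be 0–19 through group 5 = 80+.
After projecting period 1:
Births: 2080 × 0.14 = 291 ; 850 × 0.44 = 374 → total 665
Group 2: 1510 × 0.976 = 1474
Group 3: 2080 × 0.98 = 2038
Group 4: 850 × 0.981 = 834
Group 5: 1150 × 0.953 + 1930 × 0.674 = 1096 + 1301 = 2397
Net migration: Group 1 + 212 → 877; Group 2 + 200 → 1674; Group 3 + 212 → 2250; Group 4 + 50 → 884; Group 5 + 212 → 2609
Population now: 0–19=877, 20–39=1674, 40–59=2250, 60–79=884, 80+=2609

665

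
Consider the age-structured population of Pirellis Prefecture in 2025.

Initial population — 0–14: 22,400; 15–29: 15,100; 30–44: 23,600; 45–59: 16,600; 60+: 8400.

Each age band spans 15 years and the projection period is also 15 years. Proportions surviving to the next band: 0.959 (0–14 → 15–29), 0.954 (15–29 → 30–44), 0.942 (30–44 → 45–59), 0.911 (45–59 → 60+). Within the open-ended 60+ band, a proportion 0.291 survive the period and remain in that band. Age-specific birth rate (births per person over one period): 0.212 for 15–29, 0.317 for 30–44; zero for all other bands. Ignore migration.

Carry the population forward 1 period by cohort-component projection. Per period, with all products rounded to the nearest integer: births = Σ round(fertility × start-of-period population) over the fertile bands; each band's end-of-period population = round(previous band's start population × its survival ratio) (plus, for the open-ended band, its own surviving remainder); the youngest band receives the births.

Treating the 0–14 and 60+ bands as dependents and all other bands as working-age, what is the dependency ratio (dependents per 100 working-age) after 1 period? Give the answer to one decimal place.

48.6

After projecting period 1:
Births: 15100 * 0.212 = 3201, 23600 * 0.317 = 7481 ⇒ total 10682
15–29: 22400 * 0.959 = 21482
30–44: 15100 * 0.954 = 14405
45–59: 23600 * 0.942 = 22231
60+: 16600 * 0.911 + 8400 * 0.291 = 15123 + 2444 = 17567
→ [10682, 21482, 14405, 22231, 17567]
Dependents (band 0–14 + band 60+) = 10682 + 17567 = 28249; working-age = 58118; ratio = 28249/58118 × 100 = 48.6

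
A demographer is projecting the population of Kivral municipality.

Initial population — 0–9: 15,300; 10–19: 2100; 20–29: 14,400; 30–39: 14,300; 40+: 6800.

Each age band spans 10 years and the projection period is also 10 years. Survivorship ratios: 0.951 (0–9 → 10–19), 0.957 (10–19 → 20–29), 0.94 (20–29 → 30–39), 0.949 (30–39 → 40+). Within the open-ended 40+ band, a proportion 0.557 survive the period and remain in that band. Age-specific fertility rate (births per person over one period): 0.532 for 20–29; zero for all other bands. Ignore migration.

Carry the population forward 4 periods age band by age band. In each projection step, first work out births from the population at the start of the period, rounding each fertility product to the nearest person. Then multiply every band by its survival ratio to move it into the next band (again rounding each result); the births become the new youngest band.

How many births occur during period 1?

Let band 1 be 0–9 through band 5 = 40+.
Period 1:
Births: 14400 × 0.532 = 7661
Band 2: 15300 × 0.951 = 14550
Band 3: 2100 × 0.957 = 2010
Band 4: 14400 × 0.94 = 13536
Band 5: 14300 × 0.949 + 6800 × 0.557 = 13571 + 3788 = 17359
Giving 7661 / 14550 / 2010 / 13536 / 17359.

7661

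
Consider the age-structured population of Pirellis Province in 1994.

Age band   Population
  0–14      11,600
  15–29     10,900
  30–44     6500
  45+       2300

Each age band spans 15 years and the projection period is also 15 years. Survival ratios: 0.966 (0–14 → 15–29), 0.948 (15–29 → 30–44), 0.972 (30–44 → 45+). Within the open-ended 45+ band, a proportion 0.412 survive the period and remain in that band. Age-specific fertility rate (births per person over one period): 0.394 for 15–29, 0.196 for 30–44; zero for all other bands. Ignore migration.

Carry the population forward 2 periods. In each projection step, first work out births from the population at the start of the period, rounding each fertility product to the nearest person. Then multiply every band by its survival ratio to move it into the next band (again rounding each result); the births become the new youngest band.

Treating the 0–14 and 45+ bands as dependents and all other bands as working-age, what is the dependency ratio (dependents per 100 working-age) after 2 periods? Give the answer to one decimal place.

121.7

Let group 1 be 0–14 through group 4 = 45+.
[period 1]
Births: 10900 × 0.394 = 4295, 6500 × 0.196 = 1274 ⇒ total 5569
Group 2: 11600 × 0.966 = 11206
Group 3: 10900 × 0.948 = 10333
Group 4: 6500 × 0.972 + 2300 × 0.412 = 6318 + 948 = 7266
Population now: 0–14=5569, 15–29=11206, 30–44=10333, 45+=7266
[period 2]
Births: 11206 × 0.394 = 4415, 10333 × 0.196 = 2025 ⇒ total 6440
Group 2: 5569 × 0.966 = 5380
Group 3: 11206 × 0.948 = 10623
Group 4: 10333 × 0.972 + 7266 × 0.412 = 10044 + 2994 = 13038
Population now: 0–14=6440, 15–29=5380, 30–44=10623, 45+=13038
Dependents (band 0–14 + band 45+) = 6440 + 13038 = 19478; working-age = 16003; ratio = 19478/16003 × 100 = 121.7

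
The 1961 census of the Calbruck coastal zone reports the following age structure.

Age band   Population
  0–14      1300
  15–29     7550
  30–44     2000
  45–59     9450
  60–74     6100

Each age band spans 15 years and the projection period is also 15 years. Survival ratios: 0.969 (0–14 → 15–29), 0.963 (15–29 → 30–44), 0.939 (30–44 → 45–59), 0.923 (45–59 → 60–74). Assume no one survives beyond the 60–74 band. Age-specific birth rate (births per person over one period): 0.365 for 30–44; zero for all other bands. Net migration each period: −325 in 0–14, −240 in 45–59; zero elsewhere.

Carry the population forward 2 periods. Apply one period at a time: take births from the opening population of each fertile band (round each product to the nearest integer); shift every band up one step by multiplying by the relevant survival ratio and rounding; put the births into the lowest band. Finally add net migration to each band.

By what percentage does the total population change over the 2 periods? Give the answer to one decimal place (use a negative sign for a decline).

-54.4

Period 1:
Births: 2000 × 0.365 = 730
15–29: 1300 × 0.969 = 1260
30–44: 7550 × 0.963 = 7271
45–59: 2000 × 0.939 = 1878
60–74: 9450 × 0.923 = 8722
Net migration: 0–14 − 325 → 405; 45–59 − 240 → 1638
→ [405, 1260, 7271, 1638, 8722]
Period 2:
Births: 7271 × 0.365 = 2654
15–29: 405 × 0.969 = 392
30–44: 1260 × 0.963 = 1213
45–59: 7271 × 0.939 = 6827
60–74: 1638 × 0.923 = 1512
Net migration: 0–14 − 325 → 2329; 45–59 − 240 → 6587
→ [2329, 392, 1213, 6587, 1512]
Total: 26400 → 12033; change = -14367; percentage change = -54.4%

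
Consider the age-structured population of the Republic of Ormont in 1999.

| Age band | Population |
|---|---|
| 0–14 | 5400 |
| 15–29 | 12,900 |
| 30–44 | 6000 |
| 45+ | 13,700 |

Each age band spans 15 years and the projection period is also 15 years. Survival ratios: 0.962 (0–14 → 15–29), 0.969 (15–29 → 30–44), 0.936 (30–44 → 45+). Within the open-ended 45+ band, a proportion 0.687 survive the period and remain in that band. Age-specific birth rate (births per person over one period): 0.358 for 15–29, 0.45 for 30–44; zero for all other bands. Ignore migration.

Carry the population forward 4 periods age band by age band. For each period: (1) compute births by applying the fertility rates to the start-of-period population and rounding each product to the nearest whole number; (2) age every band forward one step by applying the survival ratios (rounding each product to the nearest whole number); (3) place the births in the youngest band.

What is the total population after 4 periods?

37245

Period 1.
Births: 12900 * 0.358 = 4618  |  6000 * 0.45 = 2700 ⇒ total 7318
15–29: 5400 * 0.962 = 5195
30–44: 12900 * 0.969 = 12500
45+: 6000 * 0.936 + 13700 * 0.687 = 5616 + 9412 = 15028
End of period: [7318, 5195, 12500, 15028]
Period 2.
Births: 5195 * 0.358 = 1860  |  12500 * 0.45 = 5625 ⇒ total 7485
15–29: 7318 * 0.962 = 7040
30–44: 5195 * 0.969 = 5034
45+: 12500 * 0.936 + 15028 * 0.687 = 11700 + 10324 = 22024
End of period: [7485, 7040, 5034, 22024]
Period 3.
Births: 7040 * 0.358 = 2520  |  5034 * 0.45 = 2265 ⇒ total 4785
15–29: 7485 * 0.962 = 7201
30–44: 7040 * 0.969 = 6822
45+: 5034 * 0.936 + 22024 * 0.687 = 4712 + 15130 = 19842
End of period: [4785, 7201, 6822, 19842]
Period 4.
Births: 7201 * 0.358 = 2578  |  6822 * 0.45 = 3070 ⇒ total 5648
15–29: 4785 * 0.962 = 4603
30–44: 7201 * 0.969 = 6978
45+: 6822 * 0.936 + 19842 * 0.687 = 6385 + 13631 = 20016
End of period: [5648, 4603, 6978, 20016]
Total after period 4: 5648 + 4603 + 6978 + 20016 = 37245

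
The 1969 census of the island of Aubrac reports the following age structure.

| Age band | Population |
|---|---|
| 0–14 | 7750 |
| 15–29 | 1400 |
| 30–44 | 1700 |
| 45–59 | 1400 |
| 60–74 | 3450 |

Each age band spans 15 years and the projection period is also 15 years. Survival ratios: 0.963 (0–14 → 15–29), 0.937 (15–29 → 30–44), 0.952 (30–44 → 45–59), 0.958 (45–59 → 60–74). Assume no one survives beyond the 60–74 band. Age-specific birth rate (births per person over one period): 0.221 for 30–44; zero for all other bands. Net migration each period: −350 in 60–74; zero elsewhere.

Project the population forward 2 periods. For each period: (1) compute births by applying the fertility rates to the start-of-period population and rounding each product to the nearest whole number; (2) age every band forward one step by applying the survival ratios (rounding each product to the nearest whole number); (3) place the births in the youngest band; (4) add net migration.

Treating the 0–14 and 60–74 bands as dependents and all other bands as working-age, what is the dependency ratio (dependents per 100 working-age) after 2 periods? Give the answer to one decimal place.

Call the groups 1 to 5, youngest first.
[period 1]
Births: 1700 * 0.221 = 376
Group 2: 7750 * 0.963 = 7463
Group 3: 1400 * 0.937 = 1312
Group 4: 1700 * 0.952 = 1618
Group 5: 1400 * 0.958 = 1341
Net migration: Group 5 − 350 → 991
End of period: [376, 7463, 1312, 1618, 991]
[period 2]
Births: 1312 * 0.221 = 290
Group 2: 376 * 0.963 = 362
Group 3: 7463 * 0.937 = 6993
Group 4: 1312 * 0.952 = 1249
Group 5: 1618 * 0.958 = 1550
Net migration: Group 5 − 350 → 1200
End of period: [290, 362, 6993, 1249, 1200]
Dependents (band 0–14 + band 60–74) = 290 + 1200 = 1490; working-age = 8604; ratio = 1490/8604 × 100 = 17.3

17.3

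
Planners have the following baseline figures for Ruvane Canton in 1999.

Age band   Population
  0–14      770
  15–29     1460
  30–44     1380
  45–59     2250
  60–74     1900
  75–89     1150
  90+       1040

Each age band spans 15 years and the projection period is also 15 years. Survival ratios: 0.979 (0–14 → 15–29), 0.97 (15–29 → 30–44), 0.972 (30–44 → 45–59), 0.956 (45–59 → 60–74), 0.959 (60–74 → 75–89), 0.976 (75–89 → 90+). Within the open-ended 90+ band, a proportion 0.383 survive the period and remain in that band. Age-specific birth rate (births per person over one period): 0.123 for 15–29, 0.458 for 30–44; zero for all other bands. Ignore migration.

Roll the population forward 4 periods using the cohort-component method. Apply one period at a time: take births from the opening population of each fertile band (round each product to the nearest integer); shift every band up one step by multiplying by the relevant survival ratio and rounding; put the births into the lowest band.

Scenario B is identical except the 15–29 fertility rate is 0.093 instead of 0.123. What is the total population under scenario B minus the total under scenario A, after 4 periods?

Period 1:
Births: 1460 × 0.123 = 180, 1380 × 0.458 = 632 ⇒ total 812
15–29: 770 × 0.979 = 754
30–44: 1460 × 0.97 = 1416
45–59: 1380 × 0.972 = 1341
60–74: 2250 × 0.956 = 2151
75–89: 1900 × 0.959 = 1822
90+: 1150 × 0.976 + 1040 × 0.383 = 1122 + 398 = 1520
→ [812, 754, 1416, 1341, 2151, 1822, 1520]
Period 2:
Births: 754 × 0.123 = 93, 1416 × 0.458 = 649 ⇒ total 742
15–29: 812 × 0.979 = 795
30–44: 754 × 0.97 = 731
45–59: 1416 × 0.972 = 1376
60–74: 1341 × 0.956 = 1282
75–89: 2151 × 0.959 = 2063
90+: 1822 × 0.976 + 1520 × 0.383 = 1778 + 582 = 2360
→ [742, 795, 731, 1376, 1282, 2063, 2360]
Period 3:
Births: 795 × 0.123 = 98, 731 × 0.458 = 335 ⇒ total 433
15–29: 742 × 0.979 = 726
30–44: 795 × 0.97 = 771
45–59: 731 × 0.972 = 711
60–74: 1376 × 0.956 = 1315
75–89: 1282 × 0.959 = 1229
90+: 2063 × 0.976 + 2360 × 0.383 = 2013 + 904 = 2917
→ [433, 726, 771, 711, 1315, 1229, 2917]
Period 4:
Births: 726 × 0.123 = 89, 771 × 0.458 = 353 ⇒ total 442
15–29: 433 × 0.979 = 424
30–44: 726 × 0.97 = 704
45–59: 771 × 0.972 = 749
60–74: 711 × 0.956 = 680
75–89: 1315 × 0.959 = 1261
90+: 1229 × 0.976 + 2917 × 0.383 = 1200 + 1117 = 2317
→ [442, 424, 704, 749, 680, 1261, 2317]
Scenario A total after 4 periods: 6577
Scenario B projection —
Period 1:
Births: 1460 × 0.093 = 136, 1380 × 0.458 = 632 ⇒ total 768
15–29: 770 × 0.979 = 754
30–44: 1460 × 0.97 = 1416
45–59: 1380 × 0.972 = 1341
60–74: 2250 × 0.956 = 2151
75–89: 1900 × 0.959 = 1822
90+: 1150 × 0.976 + 1040 × 0.383 = 1122 + 398 = 1520
→ [768, 754, 1416, 1341, 2151, 1822, 1520]
Period 2:
Births: 754 × 0.093 = 70, 1416 × 0.458 = 649 ⇒ total 719
15–29: 768 × 0.979 = 752
30–44: 754 × 0.97 = 731
45–59: 1416 × 0.972 = 1376
60–74: 1341 × 0.956 = 1282
75–89: 2151 × 0.959 = 2063
90+: 1822 × 0.976 + 1520 × 0.383 = 1778 + 582 = 2360
→ [719, 752, 731, 1376, 1282, 2063, 2360]
Period 3:
Births: 752 × 0.093 = 70, 731 × 0.458 = 335 ⇒ total 405
15–29: 719 × 0.979 = 704
30–44: 752 × 0.97 = 729
45–59: 731 × 0.972 = 711
60–74: 1376 × 0.956 = 1315
75–89: 1282 × 0.959 = 1229
90+: 2063 × 0.976 + 2360 × 0.383 = 2013 + 904 = 2917
→ [405, 704, 729, 711, 1315, 1229, 2917]
Period 4:
Births: 704 × 0.093 = 65, 729 × 0.458 = 334 ⇒ total 399
15–29: 405 × 0.979 = 396
30–44: 704 × 0.97 = 683
45–59: 729 × 0.972 = 709
60–74: 711 × 0.956 = 680
75–89: 1315 × 0.959 = 1261
90+: 1229 × 0.976 + 2917 × 0.383 = 1200 + 1117 = 2317
→ [399, 396, 683, 709, 680, 1261, 2317]
Scenario B total after 4 periods: 6445
Difference B − A = 6445 − 6577 = -132

-132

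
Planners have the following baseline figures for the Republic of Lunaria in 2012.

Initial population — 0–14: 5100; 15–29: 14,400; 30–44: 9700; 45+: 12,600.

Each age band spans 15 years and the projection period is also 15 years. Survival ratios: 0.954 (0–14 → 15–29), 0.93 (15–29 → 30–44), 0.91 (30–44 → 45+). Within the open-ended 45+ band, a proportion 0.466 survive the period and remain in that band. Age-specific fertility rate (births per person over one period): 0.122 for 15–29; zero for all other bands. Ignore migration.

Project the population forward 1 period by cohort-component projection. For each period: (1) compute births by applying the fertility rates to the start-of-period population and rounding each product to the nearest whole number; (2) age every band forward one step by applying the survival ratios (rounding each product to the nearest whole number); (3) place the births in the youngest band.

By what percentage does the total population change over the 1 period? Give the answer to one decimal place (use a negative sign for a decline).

-17.0

Period 1:
Births: 14400 * 0.122 = 1757
15–29: 5100 * 0.954 = 4865
30–44: 14400 * 0.93 = 13392
45+: 9700 * 0.91 + 12600 * 0.466 = 8827 + 5872 = 14699
Giving 1757 / 4865 / 13392 / 14699.
Total: 41800 → 34713; change = -7087; percentage change = -17.0%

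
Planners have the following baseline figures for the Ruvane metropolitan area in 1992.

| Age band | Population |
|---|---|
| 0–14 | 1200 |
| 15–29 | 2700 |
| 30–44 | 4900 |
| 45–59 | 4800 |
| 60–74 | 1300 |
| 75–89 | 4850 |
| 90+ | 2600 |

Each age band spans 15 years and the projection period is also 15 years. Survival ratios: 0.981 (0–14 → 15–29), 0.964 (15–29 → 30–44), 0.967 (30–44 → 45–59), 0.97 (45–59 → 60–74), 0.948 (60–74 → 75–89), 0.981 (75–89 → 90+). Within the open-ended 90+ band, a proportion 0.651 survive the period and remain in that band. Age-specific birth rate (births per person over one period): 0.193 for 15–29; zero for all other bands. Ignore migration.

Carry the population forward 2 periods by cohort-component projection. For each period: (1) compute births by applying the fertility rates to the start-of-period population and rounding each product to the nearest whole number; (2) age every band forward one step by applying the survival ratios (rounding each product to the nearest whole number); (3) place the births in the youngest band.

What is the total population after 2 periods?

Numbering the bands 1..7 from youngest to oldest:
[period 1]
Births: 2700 × 0.193 = 521
Band 2: 1200 × 0.981 = 1177
Band 3: 2700 × 0.964 = 2603
Band 4: 4900 × 0.967 = 4738
Band 5: 4800 × 0.97 = 4656
Band 6: 1300 × 0.948 = 1232
Band 7: 4850 × 0.981 + 2600 × 0.651 = 4758 + 1693 = 6451
Giving 521 / 1177 / 2603 / 4738 / 4656 / 1232 / 6451.
[period 2]
Births: 1177 × 0.193 = 227
Band 2: 521 × 0.981 = 511
Band 3: 1177 × 0.964 = 1135
Band 4: 2603 × 0.967 = 2517
Band 5: 4738 × 0.97 = 4596
Band 6: 4656 × 0.948 = 4414
Band 7: 1232 × 0.981 + 6451 × 0.651 = 1209 + 4200 = 5409
Giving 227 / 511 / 1135 / 2517 / 4596 / 4414 / 5409.
Total after period 2: 227 + 511 + 1135 + 2517 + 4596 + 4414 + 5409 = 18809

18809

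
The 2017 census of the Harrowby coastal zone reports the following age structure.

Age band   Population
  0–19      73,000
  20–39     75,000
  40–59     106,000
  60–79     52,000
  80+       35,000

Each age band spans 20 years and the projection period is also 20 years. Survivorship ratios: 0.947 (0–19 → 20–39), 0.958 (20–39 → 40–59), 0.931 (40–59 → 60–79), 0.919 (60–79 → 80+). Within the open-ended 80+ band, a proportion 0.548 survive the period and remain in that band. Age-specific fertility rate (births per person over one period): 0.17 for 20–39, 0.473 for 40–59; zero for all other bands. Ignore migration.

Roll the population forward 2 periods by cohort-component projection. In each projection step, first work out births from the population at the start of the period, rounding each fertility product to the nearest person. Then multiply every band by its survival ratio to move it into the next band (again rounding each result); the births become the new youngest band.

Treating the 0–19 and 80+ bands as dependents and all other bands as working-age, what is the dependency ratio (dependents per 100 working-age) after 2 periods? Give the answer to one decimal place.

89.9

— Period 1 —
Births: 75000 × 0.17 = 12750  |  106000 × 0.473 = 50138 → total 62888
20–39: 73000 × 0.947 = 69131
40–59: 75000 × 0.958 = 71850
60–79: 106000 × 0.931 = 98686
80+: 52000 × 0.919 + 35000 × 0.548 = 47788 + 19180 = 66968
→ [62888, 69131, 71850, 98686, 66968]
— Period 2 —
Births: 69131 × 0.17 = 11752  |  71850 × 0.473 = 33985 → total 45737
20–39: 62888 × 0.947 = 59555
40–59: 69131 × 0.958 = 66227
60–79: 71850 × 0.931 = 66892
80+: 98686 × 0.919 + 66968 × 0.548 = 90692 + 36698 = 127390
→ [45737, 59555, 66227, 66892, 127390]
Dependents (band 0–19 + band 80+) = 45737 + 127390 = 173127; working-age = 192674; ratio = 173127/192674 × 100 = 89.9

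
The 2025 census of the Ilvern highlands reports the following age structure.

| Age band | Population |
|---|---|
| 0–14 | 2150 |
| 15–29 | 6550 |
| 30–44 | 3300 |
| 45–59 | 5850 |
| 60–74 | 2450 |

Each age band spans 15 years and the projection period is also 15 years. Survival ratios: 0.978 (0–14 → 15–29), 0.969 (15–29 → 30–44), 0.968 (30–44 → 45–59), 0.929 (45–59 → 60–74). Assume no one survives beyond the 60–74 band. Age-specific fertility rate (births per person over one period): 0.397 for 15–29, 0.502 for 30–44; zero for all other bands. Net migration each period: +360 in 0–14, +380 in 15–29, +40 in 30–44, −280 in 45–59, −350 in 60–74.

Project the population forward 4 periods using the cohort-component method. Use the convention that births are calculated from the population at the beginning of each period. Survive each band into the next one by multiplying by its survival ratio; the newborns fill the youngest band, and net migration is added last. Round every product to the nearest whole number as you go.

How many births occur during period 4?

4319

Let group 1 be 0–14 through group 5 = 60–74.
After projecting period 1:
Births: 6550 * 0.397 = 2600  |  3300 * 0.502 = 1657 — total 4257
Group 2: 2150 * 0.978 = 2103
Group 3: 6550 * 0.969 = 6347
Group 4: 3300 * 0.968 = 3194
Group 5: 5850 * 0.929 = 5435
Net migration: Group 1 + 360 → 4617; Group 2 + 380 → 2483; Group 3 + 40 → 6387; Group 4 − 280 → 2914; Group 5 − 350 → 5085
Giving 4617 / 2483 / 6387 / 2914 / 5085.
After projecting period 2:
Births: 2483 * 0.397 = 986  |  6387 * 0.502 = 3206 — total 4192
Group 2: 4617 * 0.978 = 4515
Group 3: 2483 * 0.969 = 2406
Group 4: 6387 * 0.968 = 6183
Group 5: 2914 * 0.929 = 2707
Net migration: Group 1 + 360 → 4552; Group 2 + 380 → 4895; Group 3 + 40 → 2446; Group 4 − 280 → 5903; Group 5 − 350 → 2357
Giving 4552 / 4895 / 2446 / 5903 / 2357.
After projecting period 3:
Births: 4895 * 0.397 = 1943  |  2446 * 0.502 = 1228 — total 3171
Group 2: 4552 * 0.978 = 4452
Group 3: 4895 * 0.969 = 4743
Group 4: 2446 * 0.968 = 2368
Group 5: 5903 * 0.929 = 5484
Net migration: Group 1 + 360 → 3531; Group 2 + 380 → 4832; Group 3 + 40 → 4783; Group 4 − 280 → 2088; Group 5 − 350 → 5134
Giving 3531 / 4832 / 4783 / 2088 / 5134.
After projecting period 4:
Births: 4832 * 0.397 = 1918  |  4783 * 0.502 = 2401 — total 4319
Group 2: 3531 * 0.978 = 3453
Group 3: 4832 * 0.969 = 4682
Group 4: 4783 * 0.968 = 4630
Group 5: 2088 * 0.929 = 1940
Net migration: Group 1 + 360 → 4679; Group 2 + 380 → 3833; Group 3 + 40 → 4722; Group 4 − 280 → 4350; Group 5 − 350 → 1590
Giving 4679 / 3833 / 4722 / 4350 / 1590.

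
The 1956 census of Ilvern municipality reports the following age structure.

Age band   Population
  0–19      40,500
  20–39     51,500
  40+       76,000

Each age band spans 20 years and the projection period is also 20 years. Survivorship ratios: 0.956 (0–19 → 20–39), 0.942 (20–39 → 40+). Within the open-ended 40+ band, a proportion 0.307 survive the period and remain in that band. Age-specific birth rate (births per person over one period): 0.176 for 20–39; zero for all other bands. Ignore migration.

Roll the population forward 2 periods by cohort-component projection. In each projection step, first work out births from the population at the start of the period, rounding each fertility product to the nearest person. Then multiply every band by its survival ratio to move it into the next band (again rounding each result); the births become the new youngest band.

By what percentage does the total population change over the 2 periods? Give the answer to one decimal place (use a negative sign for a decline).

-55.9

— Period 1 —
Births: 51500 × 0.176 = 9064
20–39: 40500 × 0.956 = 38718
40+: 51500 × 0.942 + 76000 × 0.307 = 48513 + 23332 = 71845
Population now: 0–19=9064, 20–39=38718, 40+=71845
— Period 2 —
Births: 38718 × 0.176 = 6814
20–39: 9064 × 0.956 = 8665
40+: 38718 × 0.942 + 71845 × 0.307 = 36472 + 22056 = 58528
Population now: 0–19=6814, 20–39=8665, 40+=58528
Total: 168000 → 74007; change = -93993; percentage change = -55.9%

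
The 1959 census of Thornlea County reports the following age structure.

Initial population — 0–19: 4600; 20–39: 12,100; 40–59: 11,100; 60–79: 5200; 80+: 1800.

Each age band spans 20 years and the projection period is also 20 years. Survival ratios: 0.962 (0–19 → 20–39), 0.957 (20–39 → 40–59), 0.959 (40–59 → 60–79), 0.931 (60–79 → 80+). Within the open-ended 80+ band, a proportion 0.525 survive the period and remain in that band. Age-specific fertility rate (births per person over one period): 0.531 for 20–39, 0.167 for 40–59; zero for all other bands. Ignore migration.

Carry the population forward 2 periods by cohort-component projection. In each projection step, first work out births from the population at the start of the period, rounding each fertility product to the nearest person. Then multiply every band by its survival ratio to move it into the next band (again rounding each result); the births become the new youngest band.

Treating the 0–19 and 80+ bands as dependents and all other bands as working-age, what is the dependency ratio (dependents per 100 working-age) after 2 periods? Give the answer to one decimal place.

(Groups numbered youngest = 1 to oldest = 5.)
After projecting period 1:
Births: 12100 * 0.531 = 6425 ; 11100 * 0.167 = 1854 → 8279
Group 2: 4600 * 0.962 = 4425
Group 3: 12100 * 0.957 = 11580
Group 4: 11100 * 0.959 = 10645
Group 5: 5200 * 0.931 + 1800 * 0.525 = 4841 + 945 = 5786
Giving 8279 / 4425 / 11580 / 10645 / 5786.
After projecting period 2:
Births: 4425 * 0.531 = 2350 ; 11580 * 0.167 = 1934 → 4284
Group 2: 8279 * 0.962 = 7964
Group 3: 4425 * 0.957 = 4235
Group 4: 11580 * 0.959 = 11105
Group 5: 10645 * 0.931 + 5786 * 0.525 = 9910 + 3038 = 12948
Giving 4284 / 7964 / 4235 / 11105 / 12948.
Dependents (band 0–19 + band 80+) = 4284 + 12948 = 17232; working-age = 23304; ratio = 17232/23304 × 100 = 73.9

73.9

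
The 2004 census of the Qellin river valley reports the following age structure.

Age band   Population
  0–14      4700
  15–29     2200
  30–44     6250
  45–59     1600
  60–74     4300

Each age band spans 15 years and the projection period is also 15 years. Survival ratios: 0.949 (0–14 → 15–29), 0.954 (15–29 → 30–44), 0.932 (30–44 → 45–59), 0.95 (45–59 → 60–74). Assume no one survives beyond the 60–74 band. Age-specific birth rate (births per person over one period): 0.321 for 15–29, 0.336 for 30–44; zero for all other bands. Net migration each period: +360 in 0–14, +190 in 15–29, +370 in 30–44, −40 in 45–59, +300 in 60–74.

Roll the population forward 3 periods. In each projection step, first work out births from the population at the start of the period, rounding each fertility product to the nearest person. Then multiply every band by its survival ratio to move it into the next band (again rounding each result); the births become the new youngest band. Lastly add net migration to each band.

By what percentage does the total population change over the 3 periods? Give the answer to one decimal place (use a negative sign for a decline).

(Groups numbered youngest = 1 to oldest = 5.)
Period 1:
Births: 2200 × 0.321 = 706, 6250 × 0.336 = 2100 → total 2806
Group 2: 4700 × 0.949 = 4460
Group 3: 2200 × 0.954 = 2099
Group 4: 6250 × 0.932 = 5825
Group 5: 1600 × 0.95 = 1520
Net migration: Group 1 + 360 → 3166; Group 2 + 190 → 4650; Group 3 + 370 → 2469; Group 4 − 40 → 5785; Group 5 + 300 → 1820
→ [3166, 4650, 2469, 5785, 1820]
Period 2:
Births: 4650 × 0.321 = 1493, 2469 × 0.336 = 830 → total 2323
Group 2: 3166 × 0.949 = 3005
Group 3: 4650 × 0.954 = 4436
Group 4: 2469 × 0.932 = 2301
Group 5: 5785 × 0.95 = 5496
Net migration: Group 1 + 360 → 2683; Group 2 + 190 → 3195; Group 3 + 370 → 4806; Group 4 − 40 → 2261; Group 5 + 300 → 5796
→ [2683, 3195, 4806, 2261, 5796]
Period 3:
Births: 3195 × 0.321 = 1026, 4806 × 0.336 = 1615 → total 2641
Group 2: 2683 × 0.949 = 2546
Group 3: 3195 × 0.954 = 3048
Group 4: 4806 × 0.932 = 4479
Group 5: 2261 × 0.95 = 2148
Net migration: Group 1 + 360 → 3001; Group 2 + 190 → 2736; Group 3 + 370 → 3418; Group 4 − 40 → 4439; Group 5 + 300 → 2448
→ [3001, 2736, 3418, 4439, 2448]
Total: 19050 → 16042; change = -3008; percentage change = -15.8%

-15.8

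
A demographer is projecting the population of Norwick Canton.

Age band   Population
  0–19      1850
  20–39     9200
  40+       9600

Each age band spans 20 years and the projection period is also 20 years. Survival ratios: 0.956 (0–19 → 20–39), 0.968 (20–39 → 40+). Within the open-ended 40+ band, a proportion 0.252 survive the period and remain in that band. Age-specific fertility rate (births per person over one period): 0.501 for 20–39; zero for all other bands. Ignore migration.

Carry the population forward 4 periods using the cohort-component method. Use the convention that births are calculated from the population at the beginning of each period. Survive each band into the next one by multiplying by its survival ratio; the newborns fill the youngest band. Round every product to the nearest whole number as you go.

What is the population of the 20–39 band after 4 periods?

After projecting period 1:
Births: 9200 × 0.501 = 4609
20–39: 1850 × 0.956 = 1769
40+: 9200 × 0.968 + 9600 × 0.252 = 8906 + 2419 = 11325
→ [4609, 1769, 11325]
After projecting period 2:
Births: 1769 × 0.501 = 886
20–39: 4609 × 0.956 = 4406
40+: 1769 × 0.968 + 11325 × 0.252 = 1712 + 2854 = 4566
→ [886, 4406, 4566]
After projecting period 3:
Births: 4406 × 0.501 = 2207
20–39: 886 × 0.956 = 847
40+: 4406 × 0.968 + 4566 × 0.252 = 4265 + 1151 = 5416
→ [2207, 847, 5416]
After projecting period 4:
Births: 847 × 0.501 = 424
20–39: 2207 × 0.956 = 2110
40+: 847 × 0.968 + 5416 × 0.252 = 820 + 1365 = 2185
→ [424, 2110, 2185]

2110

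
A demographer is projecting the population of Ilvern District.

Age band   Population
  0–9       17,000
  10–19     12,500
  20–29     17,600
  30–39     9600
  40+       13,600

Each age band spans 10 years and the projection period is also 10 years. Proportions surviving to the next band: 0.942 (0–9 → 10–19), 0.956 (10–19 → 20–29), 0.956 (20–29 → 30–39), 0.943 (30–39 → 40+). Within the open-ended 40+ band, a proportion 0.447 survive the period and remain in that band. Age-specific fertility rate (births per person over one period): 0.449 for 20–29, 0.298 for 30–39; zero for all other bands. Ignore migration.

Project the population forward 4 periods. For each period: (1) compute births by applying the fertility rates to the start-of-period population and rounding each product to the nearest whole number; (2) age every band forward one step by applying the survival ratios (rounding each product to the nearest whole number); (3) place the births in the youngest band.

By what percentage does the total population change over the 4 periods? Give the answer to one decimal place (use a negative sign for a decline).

— Period 1 —
Births: 17600 * 0.449 = 7902 ; 9600 * 0.298 = 2861 → total 10763
10–19: 17000 * 0.942 = 16014
20–29: 12500 * 0.956 = 11950
30–39: 17600 * 0.956 = 16826
40+: 9600 * 0.943 + 13600 * 0.447 = 9053 + 6079 = 15132
Giving 10763 / 16014 / 11950 / 16826 / 15132.
— Period 2 —
Births: 11950 * 0.449 = 5366 ; 16826 * 0.298 = 5014 → total 10380
10–19: 10763 * 0.942 = 10139
20–29: 16014 * 0.956 = 15309
30–39: 11950 * 0.956 = 11424
40+: 16826 * 0.943 + 15132 * 0.447 = 15867 + 6764 = 22631
Giving 10380 / 10139 / 15309 / 11424 / 22631.
— Period 3 —
Births: 15309 * 0.449 = 6874 ; 11424 * 0.298 = 3404 → total 10278
10–19: 10380 * 0.942 = 9778
20–29: 10139 * 0.956 = 9693
30–39: 15309 * 0.956 = 14635
40+: 11424 * 0.943 + 22631 * 0.447 = 10773 + 10116 = 20889
Giving 10278 / 9778 / 9693 / 14635 / 20889.
— Period 4 —
Births: 9693 * 0.449 = 4352 ; 14635 * 0.298 = 4361 → total 8713
10–19: 10278 * 0.942 = 9682
20–29: 9778 * 0.956 = 9348
30–39: 9693 * 0.956 = 9267
40+: 14635 * 0.943 + 20889 * 0.447 = 13801 + 9337 = 23138
Giving 8713 / 9682 / 9348 / 9267 / 23138.
Total: 70300 → 60148; change = -10152; percentage change = -14.4%

-14.4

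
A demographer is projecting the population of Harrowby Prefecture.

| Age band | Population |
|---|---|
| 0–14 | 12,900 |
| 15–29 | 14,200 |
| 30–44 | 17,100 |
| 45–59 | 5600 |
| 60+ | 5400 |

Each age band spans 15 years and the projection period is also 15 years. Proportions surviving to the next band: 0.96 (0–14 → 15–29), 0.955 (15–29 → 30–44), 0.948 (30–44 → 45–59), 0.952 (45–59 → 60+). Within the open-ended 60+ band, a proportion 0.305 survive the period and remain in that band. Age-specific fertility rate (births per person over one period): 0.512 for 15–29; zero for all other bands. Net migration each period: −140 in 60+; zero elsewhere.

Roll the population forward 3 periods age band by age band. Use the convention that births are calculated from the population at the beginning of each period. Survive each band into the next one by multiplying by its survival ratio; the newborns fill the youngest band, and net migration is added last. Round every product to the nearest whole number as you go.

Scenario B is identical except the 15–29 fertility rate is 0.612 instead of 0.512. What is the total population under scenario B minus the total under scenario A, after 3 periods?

4023

Call the groups 1 to 5, youngest first.
Period 1.
Births: 14200 × 0.512 = 7270
Group 2: 12900 × 0.96 = 12384
Group 3: 14200 × 0.955 = 13561
Group 4: 17100 × 0.948 = 16211
Group 5: 5600 × 0.952 + 5400 × 0.305 = 5331 + 1647 = 6978
Net migration: Group 5 − 140 → 6838
→ [7270, 12384, 13561, 16211, 6838]
Period 2.
Births: 12384 × 0.512 = 6341
Group 2: 7270 × 0.96 = 6979
Group 3: 12384 × 0.955 = 11827
Group 4: 13561 × 0.948 = 12856
Group 5: 16211 × 0.952 + 6838 × 0.305 = 15433 + 2086 = 17519
Net migration: Group 5 − 140 → 17379
→ [6341, 6979, 11827, 12856, 17379]
Period 3.
Births: 6979 × 0.512 = 3573
Group 2: 6341 × 0.96 = 6087
Group 3: 6979 × 0.955 = 6665
Group 4: 11827 × 0.948 = 11212
Group 5: 12856 × 0.952 + 17379 × 0.305 = 12239 + 5301 = 17540
Net migration: Group 5 − 140 → 17400
→ [3573, 6087, 6665, 11212, 17400]
Scenario A total after 3 periods: 44937
Scenario B projection —
Period 1.
Births: 14200 × 0.612 = 8690
Group 2: 12900 × 0.96 = 12384
Group 3: 14200 × 0.955 = 13561
Group 4: 17100 × 0.948 = 16211
Group 5: 5600 × 0.952 + 5400 × 0.305 = 5331 + 1647 = 6978
Net migration: Group 5 − 140 → 6838
→ [8690, 12384, 13561, 16211, 6838]
Period 2.
Births: 12384 × 0.612 = 7579
Group 2: 8690 × 0.96 = 8342
Group 3: 12384 × 0.955 = 11827
Group 4: 13561 × 0.948 = 12856
Group 5: 16211 × 0.952 + 6838 × 0.305 = 15433 + 2086 = 17519
Net migration: Group 5 − 140 → 17379
→ [7579, 8342, 11827, 12856, 17379]
Period 3.
Births: 8342 × 0.612 = 5105
Group 2: 7579 × 0.96 = 7276
Group 3: 8342 × 0.955 = 7967
Group 4: 11827 × 0.948 = 11212
Group 5: 12856 × 0.952 + 17379 × 0.305 = 12239 + 5301 = 17540
Net migration: Group 5 − 140 → 17400
→ [5105, 7276, 7967, 11212, 17400]
Scenario B total after 3 periods: 48960
Difference B − A = 48960 − 44937 = 4023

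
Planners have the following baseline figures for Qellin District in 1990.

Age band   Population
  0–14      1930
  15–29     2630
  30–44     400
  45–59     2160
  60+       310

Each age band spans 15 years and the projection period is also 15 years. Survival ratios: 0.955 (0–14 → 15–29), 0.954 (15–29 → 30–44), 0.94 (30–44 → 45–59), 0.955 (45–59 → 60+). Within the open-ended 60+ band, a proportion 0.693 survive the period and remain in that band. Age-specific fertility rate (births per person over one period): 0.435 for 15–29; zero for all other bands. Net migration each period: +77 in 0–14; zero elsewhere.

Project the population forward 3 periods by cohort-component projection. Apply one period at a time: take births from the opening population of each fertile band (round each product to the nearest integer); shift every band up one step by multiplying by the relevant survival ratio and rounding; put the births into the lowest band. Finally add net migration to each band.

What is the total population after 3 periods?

Period 1:
Births: 2630 × 0.435 = 1144
15–29: 1930 × 0.955 = 1843
30–44: 2630 × 0.954 = 2509
45–59: 400 × 0.94 = 376
60+: 2160 × 0.955 + 310 × 0.693 = 2063 + 215 = 2278
Net migration: 0–14 + 77 → 1221
End of period: [1221, 1843, 2509, 376, 2278]
Period 2:
Births: 1843 × 0.435 = 802
15–29: 1221 × 0.955 = 1166
30–44: 1843 × 0.954 = 1758
45–59: 2509 × 0.94 = 2358
60+: 376 × 0.955 + 2278 × 0.693 = 359 + 1579 = 1938
Net migration: 0–14 + 77 → 879
End of period: [879, 1166, 1758, 2358, 1938]
Period 3:
Births: 1166 × 0.435 = 507
15–29: 879 × 0.955 = 839
30–44: 1166 × 0.954 = 1112
45–59: 1758 × 0.94 = 1653
60+: 2358 × 0.955 + 1938 × 0.693 = 2252 + 1343 = 3595
Net migration: 0–14 + 77 → 584
End of period: [584, 839, 1112, 1653, 3595]
Total after period 3: 584 + 839 + 1112 + 1653 + 3595 = 7783

7783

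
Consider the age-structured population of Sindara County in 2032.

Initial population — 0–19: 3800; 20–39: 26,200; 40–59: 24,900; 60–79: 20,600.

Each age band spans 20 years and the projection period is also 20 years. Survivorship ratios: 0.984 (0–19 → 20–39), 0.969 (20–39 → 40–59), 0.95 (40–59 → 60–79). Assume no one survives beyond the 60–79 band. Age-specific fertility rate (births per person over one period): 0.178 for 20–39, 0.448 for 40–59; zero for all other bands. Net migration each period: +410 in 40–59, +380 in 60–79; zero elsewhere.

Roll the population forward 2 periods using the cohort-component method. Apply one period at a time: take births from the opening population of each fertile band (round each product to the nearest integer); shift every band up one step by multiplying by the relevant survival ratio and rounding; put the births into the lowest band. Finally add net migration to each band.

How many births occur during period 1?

After projecting period 1:
Births: 26200 * 0.178 = 4664  |  24900 * 0.448 = 11155 — total 15819
20–39: 3800 * 0.984 = 3739
40–59: 26200 * 0.969 = 25388
60–79: 24900 * 0.95 = 23655
Net migration: 40–59 + 410 → 25798; 60–79 + 380 → 24035
→ [15819, 3739, 25798, 24035]

15819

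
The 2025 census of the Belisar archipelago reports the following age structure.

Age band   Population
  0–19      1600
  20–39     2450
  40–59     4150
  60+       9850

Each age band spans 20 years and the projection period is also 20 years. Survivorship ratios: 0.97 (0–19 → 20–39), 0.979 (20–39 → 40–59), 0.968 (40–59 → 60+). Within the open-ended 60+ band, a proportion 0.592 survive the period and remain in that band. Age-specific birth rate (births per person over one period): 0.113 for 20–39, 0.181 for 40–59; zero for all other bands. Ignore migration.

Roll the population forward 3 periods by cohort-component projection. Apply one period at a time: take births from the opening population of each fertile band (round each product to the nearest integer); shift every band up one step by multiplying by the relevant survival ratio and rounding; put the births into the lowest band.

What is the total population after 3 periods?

8251

Call the bands 1 to 4, youngest first.
Period 1:
Births: 2450 × 0.113 = 277 ; 4150 × 0.181 = 751 → 1028
Band 2: 1600 × 0.97 = 1552
Band 3: 2450 × 0.979 = 2399
Band 4: 4150 × 0.968 + 9850 × 0.592 = 4017 + 5831 = 9848
Giving 1028 / 1552 / 2399 / 9848.
Period 2:
Births: 1552 × 0.113 = 175 ; 2399 × 0.181 = 434 → 609
Band 2: 1028 × 0.97 = 997
Band 3: 1552 × 0.979 = 1519
Band 4: 2399 × 0.968 + 9848 × 0.592 = 2322 + 5830 = 8152
Giving 609 / 997 / 1519 / 8152.
Period 3:
Births: 997 × 0.113 = 113 ; 1519 × 0.181 = 275 → 388
Band 2: 609 × 0.97 = 591
Band 3: 997 × 0.979 = 976
Band 4: 1519 × 0.968 + 8152 × 0.592 = 1470 + 4826 = 6296
Giving 388 / 591 / 976 / 6296.
Total after period 3: 388 + 591 + 976 + 6296 = 8251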